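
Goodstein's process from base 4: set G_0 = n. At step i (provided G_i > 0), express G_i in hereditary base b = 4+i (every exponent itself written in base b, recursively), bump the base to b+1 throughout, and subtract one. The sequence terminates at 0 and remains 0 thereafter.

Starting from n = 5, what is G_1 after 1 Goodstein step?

G_0=5  [base 4] 4 + 1  →[4↦5]→  5 + 1 = 6  −1 ⇒ G_1=5
G_1=5  [base 5] 5  →[5↦6]→  6 = 6  −1 ⇒ G_2=5

5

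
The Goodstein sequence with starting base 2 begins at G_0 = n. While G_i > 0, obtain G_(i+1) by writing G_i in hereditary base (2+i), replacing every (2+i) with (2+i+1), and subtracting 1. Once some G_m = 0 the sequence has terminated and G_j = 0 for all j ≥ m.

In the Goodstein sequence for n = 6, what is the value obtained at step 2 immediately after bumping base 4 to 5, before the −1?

3126

G_0=6  [base 2] 2^2 + 2  →[2↦3]→  3^3 + 3 = 30  −1 ⇒ G_1=29
G_1=29  [base 3] 3^3 + 2  →[3↦4]→  4^4 + 2 = 258  −1 ⇒ G_2=257
G_2=257  [base 4] 4^4 + 1  →[4↦5]→  5^5 + 1 = 3126  −1 ⇒ G_3=3125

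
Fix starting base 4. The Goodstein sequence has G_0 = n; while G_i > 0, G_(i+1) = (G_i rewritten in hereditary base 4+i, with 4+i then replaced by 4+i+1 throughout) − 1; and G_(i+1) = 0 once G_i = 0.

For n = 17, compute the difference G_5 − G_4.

4

G_0 = 17. HB_4(17) = 4^2 + 1. Bump = 26. G_1 = 25.
G_1 = 25. HB_5(25) = 5^2. Bump = 36. G_2 = 35.
G_2 = 35. HB_6(35) = 5·6 + 5. Bump = 40. G_3 = 39.
G_3 = 39. HB_7(39) = 5·7 + 4. Bump = 44. G_4 = 43.
G_4 = 43. HB_8(43) = 5·8 + 3. Bump = 48. G_5 = 47.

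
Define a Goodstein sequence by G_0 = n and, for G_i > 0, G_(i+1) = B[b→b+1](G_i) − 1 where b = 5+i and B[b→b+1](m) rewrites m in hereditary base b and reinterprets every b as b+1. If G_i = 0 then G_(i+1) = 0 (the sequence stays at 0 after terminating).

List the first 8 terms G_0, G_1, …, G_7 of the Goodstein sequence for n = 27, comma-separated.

27, 37, 49, 63, 69, 75, 81, 87

G_0=27  [base 5] 5^2 + 2  →[5↦6]→  6^2 + 2 = 38  −1 ⇒ G_1=37
G_1=37  [base 6] 6^2 + 1  →[6↦7]→  7^2 + 1 = 50  −1 ⇒ G_2=49
G_2=49  [base 7] 7^2  →[7↦8]→  8^2 = 64  −1 ⇒ G_3=63
G_3=63  [base 8] 7·8 + 7  →[8↦9]→  7·9 + 7 = 70  −1 ⇒ G_4=69
G_4=69  [base 9] 7·9 + 6  →[9↦10]→  7·10 + 6 = 76  −1 ⇒ G_5=75
G_5=75  [base 10] 7·10 + 5  →[10↦11]→  7·11 + 5 = 82  −1 ⇒ G_6=81
G_6=81  [base 11] 7·11 + 4  →[11↦12]→  7·12 + 4 = 88  −1 ⇒ G_7=87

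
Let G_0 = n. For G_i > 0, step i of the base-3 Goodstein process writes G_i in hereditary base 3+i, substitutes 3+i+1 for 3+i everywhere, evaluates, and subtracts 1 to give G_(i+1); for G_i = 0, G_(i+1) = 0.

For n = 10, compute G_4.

10 —HB3→ 3^2 + 1 —bump→ 4^2 + 1 = 17 —(−1)→ 16
16 —HB4→ 4^2 —bump→ 5^2 = 25 —(−1)→ 24
24 —HB5→ 4·5 + 4 —bump→ 4·6 + 4 = 28 —(−1)→ 27
27 —HB6→ 4·6 + 3 —bump→ 4·7 + 3 = 31 —(−1)→ 30

30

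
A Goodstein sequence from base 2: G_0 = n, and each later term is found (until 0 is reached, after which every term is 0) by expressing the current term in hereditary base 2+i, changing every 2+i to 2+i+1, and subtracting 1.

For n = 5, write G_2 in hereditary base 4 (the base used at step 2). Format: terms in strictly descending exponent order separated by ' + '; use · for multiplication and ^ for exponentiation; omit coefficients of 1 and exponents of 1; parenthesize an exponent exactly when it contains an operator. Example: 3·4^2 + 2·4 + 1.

3·4^3 + 3·4^2 + 3·4 + 3

base 2: 5 = 2^2 + 1; at 3: 3^3 + 1 = 28; next = 27
base 3: 27 = 3^3; at 4: 4^4 = 256; next = 255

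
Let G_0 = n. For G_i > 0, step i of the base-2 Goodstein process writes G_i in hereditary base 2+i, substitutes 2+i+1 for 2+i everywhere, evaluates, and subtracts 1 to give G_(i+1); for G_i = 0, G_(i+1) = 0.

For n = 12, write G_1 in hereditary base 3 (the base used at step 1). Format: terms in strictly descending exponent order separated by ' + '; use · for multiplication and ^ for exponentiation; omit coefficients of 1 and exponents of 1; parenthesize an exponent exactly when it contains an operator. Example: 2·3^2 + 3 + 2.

3^(3 + 1) + 2·3^2 + 2·3 + 2

[0] 12 ≡ 2^(2 + 1) + 2^2 (base 2). Lift 3: 108. −1: 107.
[1] 107 ≡ 3^(3 + 1) + 2·3^2 + 2·3 + 2 (base 3). Lift 4: 1066. −1: 1065.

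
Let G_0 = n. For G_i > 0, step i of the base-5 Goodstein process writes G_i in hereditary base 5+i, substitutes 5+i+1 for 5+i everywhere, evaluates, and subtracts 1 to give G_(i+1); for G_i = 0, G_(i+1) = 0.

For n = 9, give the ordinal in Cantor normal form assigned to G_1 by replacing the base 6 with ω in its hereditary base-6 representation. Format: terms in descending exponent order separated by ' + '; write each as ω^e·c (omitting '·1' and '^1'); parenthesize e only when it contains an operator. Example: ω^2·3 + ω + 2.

ω + 3

(0) 9|_5 = 5 + 4 ↦ 6 + 4|_6 = 10 ⇒ 9
(1) 9|_6 = 6 + 3 ↦ 7 + 3|_7 = 10 ⇒ 9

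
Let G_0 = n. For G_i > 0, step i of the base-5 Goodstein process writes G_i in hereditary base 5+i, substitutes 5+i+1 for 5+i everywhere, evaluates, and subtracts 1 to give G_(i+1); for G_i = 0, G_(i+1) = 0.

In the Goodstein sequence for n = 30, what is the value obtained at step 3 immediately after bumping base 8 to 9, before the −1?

[0] 30 ≡ 5^2 + 5 (base 5). Lift 6: 42. −1: 41.
[1] 41 ≡ 6^2 + 5 (base 6). Lift 7: 54. −1: 53.
[2] 53 ≡ 7^2 + 4 (base 7). Lift 8: 68. −1: 67.
[3] 67 ≡ 8^2 + 3 (base 8). Lift 9: 84. −1: 83.

84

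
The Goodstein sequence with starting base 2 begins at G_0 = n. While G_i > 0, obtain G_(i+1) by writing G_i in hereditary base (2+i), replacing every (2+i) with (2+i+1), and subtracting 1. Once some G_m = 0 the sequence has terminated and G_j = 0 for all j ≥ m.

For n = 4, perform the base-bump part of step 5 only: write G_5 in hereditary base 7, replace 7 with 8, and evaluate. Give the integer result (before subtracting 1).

[0] 4 ≡ 2^2 (base 2). Lift 3: 27. −1: 26.
[1] 26 ≡ 2·3^2 + 2·3 + 2 (base 3). Lift 4: 42. −1: 41.
[2] 41 ≡ 2·4^2 + 2·4 + 1 (base 4). Lift 5: 61. −1: 60.
[3] 60 ≡ 2·5^2 + 2·5 (base 5). Lift 6: 84. −1: 83.
[4] 83 ≡ 2·6^2 + 6 + 5 (base 6). Lift 7: 110. −1: 109.

140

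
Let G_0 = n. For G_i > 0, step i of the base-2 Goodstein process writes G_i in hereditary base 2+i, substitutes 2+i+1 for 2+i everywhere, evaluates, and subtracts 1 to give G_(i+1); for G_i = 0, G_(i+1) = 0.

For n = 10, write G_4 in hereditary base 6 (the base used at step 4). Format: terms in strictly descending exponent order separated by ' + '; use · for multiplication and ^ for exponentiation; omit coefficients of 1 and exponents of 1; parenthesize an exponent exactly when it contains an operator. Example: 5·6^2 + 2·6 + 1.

base 2: 10 = 2^(2 + 1) + 2; at 3: 3^(3 + 1) + 3 = 84; next = 83
base 3: 83 = 3^(3 + 1) + 2; at 4: 4^(4 + 1) + 2 = 1026; next = 1025
base 4: 1025 = 4^(4 + 1) + 1; at 5: 5^(5 + 1) + 1 = 15626; next = 15625
base 5: 15625 = 5^(5 + 1); at 6: 6^(6 + 1) = 279936; next = 279935
base 6: 279935 = 5·6^6 + 5·6^5 + 5·6^4 + 5·6^3 + 5·6^2 + 5·6 + 5; at 7: 5·7^7 + 5·7^5 + 5·7^4 + 5·7^3 + 5·7^2 + 5·7 + 5 = 4215755; next = 4215754

5·6^6 + 5·6^5 + 5·6^4 + 5·6^3 + 5·6^2 + 5·6 + 5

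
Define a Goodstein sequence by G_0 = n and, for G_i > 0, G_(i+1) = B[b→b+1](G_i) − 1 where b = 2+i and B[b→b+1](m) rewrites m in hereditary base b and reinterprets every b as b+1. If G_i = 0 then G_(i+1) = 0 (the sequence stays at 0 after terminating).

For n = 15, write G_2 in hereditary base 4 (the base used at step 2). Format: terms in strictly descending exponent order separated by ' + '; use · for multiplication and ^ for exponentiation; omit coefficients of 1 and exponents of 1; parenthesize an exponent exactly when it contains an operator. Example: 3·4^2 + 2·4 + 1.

G_0=15  [base 2] 2^(2 + 1) + 2^2 + 2 + 1  →[2↦3]→  3^(3 + 1) + 3^3 + 3 + 1 = 112  −1 ⇒ G_1=111
G_1=111  [base 3] 3^(3 + 1) + 3^3 + 3  →[3↦4]→  4^(4 + 1) + 4^4 + 4 = 1284  −1 ⇒ G_2=1283
G_2=1283  [base 4] 4^(4 + 1) + 4^4 + 3  →[4↦5]→  5^(5 + 1) + 5^5 + 3 = 18753  −1 ⇒ G_3=18752

4^(4 + 1) + 4^4 + 3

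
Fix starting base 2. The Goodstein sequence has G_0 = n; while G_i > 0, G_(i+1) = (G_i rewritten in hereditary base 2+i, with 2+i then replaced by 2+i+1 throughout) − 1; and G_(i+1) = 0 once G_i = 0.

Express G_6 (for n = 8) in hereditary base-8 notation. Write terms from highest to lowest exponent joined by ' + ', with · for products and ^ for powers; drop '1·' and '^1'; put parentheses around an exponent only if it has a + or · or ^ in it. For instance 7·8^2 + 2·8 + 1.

2·8^8 + 2·8^2 + 8 + 3

i=0: 8 = 2^(2 + 1) (b=2); 2→3: 3^(3 + 1) = 81; 81−1 = 80
i=1: 80 = 2·3^3 + 2·3^2 + 2·3 + 2 (b=3); 3→4: 2·4^4 + 2·4^2 + 2·4 + 2 = 554; 554−1 = 553
i=2: 553 = 2·4^4 + 2·4^2 + 2·4 + 1 (b=4); 4→5: 2·5^5 + 2·5^2 + 2·5 + 1 = 6311; 6311−1 = 6310
i=3: 6310 = 2·5^5 + 2·5^2 + 2·5 (b=5); 5→6: 2·6^6 + 2·6^2 + 2·6 = 93396; 93396−1 = 93395
i=4: 93395 = 2·6^6 + 2·6^2 + 6 + 5 (b=6); 6→7: 2·7^7 + 2·7^2 + 7 + 5 = 1647196; 1647196−1 = 1647195
i=5: 1647195 = 2·7^7 + 2·7^2 + 7 + 4 (b=7); 7→8: 2·8^8 + 2·8^2 + 8 + 4 = 33554572; 33554572−1 = 33554571
i=6: 33554571 = 2·8^8 + 2·8^2 + 8 + 3 (b=8); 8→9: 2·9^9 + 2·9^2 + 9 + 3 = 774841152; 774841152−1 = 774841151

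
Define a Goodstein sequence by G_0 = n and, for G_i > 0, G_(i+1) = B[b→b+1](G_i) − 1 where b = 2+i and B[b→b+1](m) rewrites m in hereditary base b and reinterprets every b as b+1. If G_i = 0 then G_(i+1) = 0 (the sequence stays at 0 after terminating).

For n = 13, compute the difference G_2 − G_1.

1171

i=0: 13 = 2^(2 + 1) + 2^2 + 1 (b=2); 2→3: 3^(3 + 1) + 3^3 + 1 = 109; 109−1 = 108
i=1: 108 = 3^(3 + 1) + 3^3 (b=3); 3→4: 4^(4 + 1) + 4^4 = 1280; 1280−1 = 1279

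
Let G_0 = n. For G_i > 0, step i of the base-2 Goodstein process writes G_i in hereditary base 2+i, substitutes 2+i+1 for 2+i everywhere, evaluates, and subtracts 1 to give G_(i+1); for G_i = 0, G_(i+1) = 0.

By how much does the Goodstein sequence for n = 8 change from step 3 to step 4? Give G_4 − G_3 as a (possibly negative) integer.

87085

8 —HB2→ 2^(2 + 1) —bump→ 3^(3 + 1) = 81 —(−1)→ 80
80 —HB3→ 2·3^3 + 2·3^2 + 2·3 + 2 —bump→ 2·4^4 + 2·4^2 + 2·4 + 2 = 554 —(−1)→ 553
553 —HB4→ 2·4^4 + 2·4^2 + 2·4 + 1 —bump→ 2·5^5 + 2·5^2 + 2·5 + 1 = 6311 —(−1)→ 6310
6310 —HB5→ 2·5^5 + 2·5^2 + 2·5 —bump→ 2·6^6 + 2·6^2 + 2·6 = 93396 —(−1)→ 93395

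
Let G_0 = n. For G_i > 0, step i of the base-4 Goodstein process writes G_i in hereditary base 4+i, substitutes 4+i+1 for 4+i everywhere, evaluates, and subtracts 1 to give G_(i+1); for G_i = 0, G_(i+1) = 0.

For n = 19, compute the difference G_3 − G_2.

12

19 —HB4→ 4^2 + 3 —bump→ 5^2 + 3 = 28 —(−1)→ 27
27 —HB5→ 5^2 + 2 —bump→ 6^2 + 2 = 38 —(−1)→ 37
37 —HB6→ 6^2 + 1 —bump→ 7^2 + 1 = 50 —(−1)→ 49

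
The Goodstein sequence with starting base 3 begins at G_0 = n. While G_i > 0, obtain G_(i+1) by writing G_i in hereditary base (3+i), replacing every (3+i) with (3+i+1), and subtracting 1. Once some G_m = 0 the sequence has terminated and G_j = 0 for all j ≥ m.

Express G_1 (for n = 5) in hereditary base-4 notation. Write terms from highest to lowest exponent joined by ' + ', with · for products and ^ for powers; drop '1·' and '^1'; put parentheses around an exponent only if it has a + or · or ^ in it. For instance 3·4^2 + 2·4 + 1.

base 3: 5 = 3 + 2; at 4: 4 + 2 = 6; next = 5
base 4: 5 = 4 + 1; at 5: 5 + 1 = 6; next = 5

4 + 1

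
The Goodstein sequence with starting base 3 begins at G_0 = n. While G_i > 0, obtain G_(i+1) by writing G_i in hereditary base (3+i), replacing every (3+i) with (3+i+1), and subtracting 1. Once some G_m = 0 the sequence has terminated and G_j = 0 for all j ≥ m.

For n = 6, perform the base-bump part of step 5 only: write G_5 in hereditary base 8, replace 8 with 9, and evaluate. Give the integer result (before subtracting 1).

G_0 = 6. HB_3(6) = 2·3. Bump = 8. G_1 = 7.
G_1 = 7. HB_4(7) = 4 + 3. Bump = 8. G_2 = 7.
G_2 = 7. HB_5(7) = 5 + 2. Bump = 8. G_3 = 7.
G_3 = 7. HB_6(7) = 6 + 1. Bump = 8. G_4 = 7.
G_4 = 7. HB_7(7) = 7. Bump = 8. G_5 = 7.
G_5 = 7. HB_8(7) = 7. Bump = 7. G_6 = 6.

7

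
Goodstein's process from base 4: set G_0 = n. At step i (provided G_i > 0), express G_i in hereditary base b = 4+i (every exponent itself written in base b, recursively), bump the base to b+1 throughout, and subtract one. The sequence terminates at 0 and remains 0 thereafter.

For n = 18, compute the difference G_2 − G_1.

[0] 18 ≡ 4^2 + 2 (base 4). Lift 5: 27. −1: 26.
[1] 26 ≡ 5^2 + 1 (base 5). Lift 6: 37. −1: 36.

10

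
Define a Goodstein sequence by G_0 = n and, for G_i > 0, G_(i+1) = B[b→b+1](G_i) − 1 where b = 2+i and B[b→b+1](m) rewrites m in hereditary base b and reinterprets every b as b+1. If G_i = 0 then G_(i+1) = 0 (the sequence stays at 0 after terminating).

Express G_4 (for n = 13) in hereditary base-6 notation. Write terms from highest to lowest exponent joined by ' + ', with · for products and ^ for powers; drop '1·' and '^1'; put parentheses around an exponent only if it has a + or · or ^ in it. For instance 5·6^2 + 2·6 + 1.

6^(6 + 1) + 3·6^3 + 3·6^2 + 3·6 + 1

G_0=13  [base 2] 2^(2 + 1) + 2^2 + 1  →[2↦3]→  3^(3 + 1) + 3^3 + 1 = 109  −1 ⇒ G_1=108
G_1=108  [base 3] 3^(3 + 1) + 3^3  →[3↦4]→  4^(4 + 1) + 4^4 = 1280  −1 ⇒ G_2=1279
G_2=1279  [base 4] 4^(4 + 1) + 3·4^3 + 3·4^2 + 3·4 + 3  →[4↦5]→  5^(5 + 1) + 3·5^3 + 3·5^2 + 3·5 + 3 = 16093  −1 ⇒ G_3=16092
G_3=16092  [base 5] 5^(5 + 1) + 3·5^3 + 3·5^2 + 3·5 + 2  →[5↦6]→  6^(6 + 1) + 3·6^3 + 3·6^2 + 3·6 + 2 = 280712  −1 ⇒ G_4=280711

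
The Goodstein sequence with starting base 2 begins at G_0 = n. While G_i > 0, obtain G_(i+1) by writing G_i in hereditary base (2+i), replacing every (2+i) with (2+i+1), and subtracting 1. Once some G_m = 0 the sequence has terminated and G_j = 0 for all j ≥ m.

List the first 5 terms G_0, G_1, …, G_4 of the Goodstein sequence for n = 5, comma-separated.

5, 27, 255, 467, 775

[0] 5 ≡ 2^2 + 1 (base 2). Lift 3: 28. −1: 27.
[1] 27 ≡ 3^3 (base 3). Lift 4: 256. −1: 255.
[2] 255 ≡ 3·4^3 + 3·4^2 + 3·4 + 3 (base 4). Lift 5: 468. −1: 467.
[3] 467 ≡ 3·5^3 + 3·5^2 + 3·5 + 2 (base 5). Lift 6: 776. −1: 775.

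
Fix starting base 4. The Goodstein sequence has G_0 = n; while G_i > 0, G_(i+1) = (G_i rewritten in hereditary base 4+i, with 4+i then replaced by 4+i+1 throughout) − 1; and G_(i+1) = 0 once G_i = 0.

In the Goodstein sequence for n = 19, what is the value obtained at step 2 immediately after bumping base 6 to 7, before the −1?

50

(0) 19|_4 = 4^2 + 3 ↦ 5^2 + 3|_5 = 28 ⇒ 27
(1) 27|_5 = 5^2 + 2 ↦ 6^2 + 2|_6 = 38 ⇒ 37
(2) 37|_6 = 6^2 + 1 ↦ 7^2 + 1|_7 = 50 ⇒ 49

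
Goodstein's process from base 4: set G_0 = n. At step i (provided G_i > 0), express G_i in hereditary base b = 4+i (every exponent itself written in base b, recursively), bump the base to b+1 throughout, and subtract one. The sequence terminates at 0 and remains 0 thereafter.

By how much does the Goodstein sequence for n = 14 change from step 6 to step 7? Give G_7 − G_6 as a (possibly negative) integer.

step 0: 14 = 3·4 + 2; sub 5 for 4: 3·5 + 2; = 17; G_1 = 17−1 = 16
step 1: 16 = 3·5 + 1; sub 6 for 5: 3·6 + 1; = 19; G_2 = 19−1 = 18
step 2: 18 = 3·6; sub 7 for 6: 3·7; = 21; G_3 = 21−1 = 20
step 3: 20 = 2·7 + 6; sub 8 for 7: 2·8 + 6; = 22; G_4 = 22−1 = 21
step 4: 21 = 2·8 + 5; sub 9 for 8: 2·9 + 5; = 23; G_5 = 23−1 = 22
step 5: 22 = 2·9 + 4; sub 10 for 9: 2·10 + 4; = 24; G_6 = 24−1 = 23
step 6: 23 = 2·10 + 3; sub 11 for 10: 2·11 + 3; = 25; G_7 = 25−1 = 24

1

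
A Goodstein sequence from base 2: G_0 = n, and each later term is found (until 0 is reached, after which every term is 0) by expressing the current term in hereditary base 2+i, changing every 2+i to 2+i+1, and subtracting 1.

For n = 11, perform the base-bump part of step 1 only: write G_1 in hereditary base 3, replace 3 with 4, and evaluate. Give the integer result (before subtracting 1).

[0] 11 ≡ 2^(2 + 1) + 2 + 1 (base 2). Lift 3: 85. −1: 84.
[1] 84 ≡ 3^(3 + 1) + 3 (base 3). Lift 4: 1028. −1: 1027.

1028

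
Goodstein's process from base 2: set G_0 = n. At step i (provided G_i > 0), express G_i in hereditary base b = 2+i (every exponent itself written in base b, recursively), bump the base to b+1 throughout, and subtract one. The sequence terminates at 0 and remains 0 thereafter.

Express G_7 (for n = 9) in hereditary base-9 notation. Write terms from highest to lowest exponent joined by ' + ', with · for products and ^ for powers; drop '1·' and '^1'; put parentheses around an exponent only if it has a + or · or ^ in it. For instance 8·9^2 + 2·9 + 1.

step 0: 9 = 2^(2 + 1) + 1; sub 3 for 2: 3^(3 + 1) + 1; = 82; G_1 = 82−1 = 81
step 1: 81 = 3^(3 + 1); sub 4 for 3: 4^(4 + 1); = 1024; G_2 = 1024−1 = 1023
step 2: 1023 = 3·4^4 + 3·4^3 + 3·4^2 + 3·4 + 3; sub 5 for 4: 3·5^5 + 3·5^3 + 3·5^2 + 3·5 + 3; = 9843; G_3 = 9843−1 = 9842
step 3: 9842 = 3·5^5 + 3·5^3 + 3·5^2 + 3·5 + 2; sub 6 for 5: 3·6^6 + 3·6^3 + 3·6^2 + 3·6 + 2; = 140744; G_4 = 140744−1 = 140743
step 4: 140743 = 3·6^6 + 3·6^3 + 3·6^2 + 3·6 + 1; sub 7 for 6: 3·7^7 + 3·7^3 + 3·7^2 + 3·7 + 1; = 2471827; G_5 = 2471827−1 = 2471826
step 5: 2471826 = 3·7^7 + 3·7^3 + 3·7^2 + 3·7; sub 8 for 7: 3·8^8 + 3·8^3 + 3·8^2 + 3·8; = 50333400; G_6 = 50333400−1 = 50333399
step 6: 50333399 = 3·8^8 + 3·8^3 + 3·8^2 + 2·8 + 7; sub 9 for 8: 3·9^9 + 3·9^3 + 3·9^2 + 2·9 + 7; = 1162263922; G_7 = 1162263922−1 = 1162263921
step 7: 1162263921 = 3·9^9 + 3·9^3 + 3·9^2 + 2·9 + 6; sub 10 for 9: 3·10^10 + 3·10^3 + 3·10^2 + 2·10 + 6; = 30000003326; G_8 = 30000003326−1 = 30000003325

3·9^9 + 3·9^3 + 3·9^2 + 2·9 + 6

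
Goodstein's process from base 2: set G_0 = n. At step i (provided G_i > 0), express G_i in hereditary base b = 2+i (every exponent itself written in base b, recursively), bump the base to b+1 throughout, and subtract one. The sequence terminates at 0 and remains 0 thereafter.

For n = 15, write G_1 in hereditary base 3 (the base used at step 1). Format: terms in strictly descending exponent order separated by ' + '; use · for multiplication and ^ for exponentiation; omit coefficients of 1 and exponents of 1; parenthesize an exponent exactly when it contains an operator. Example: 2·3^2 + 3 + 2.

3^(3 + 1) + 3^3 + 3

G_0 = 15. HB_2(15) = 2^(2 + 1) + 2^2 + 2 + 1. Bump = 112. G_1 = 111.
G_1 = 111. HB_3(111) = 3^(3 + 1) + 3^3 + 3. Bump = 1284. G_2 = 1283.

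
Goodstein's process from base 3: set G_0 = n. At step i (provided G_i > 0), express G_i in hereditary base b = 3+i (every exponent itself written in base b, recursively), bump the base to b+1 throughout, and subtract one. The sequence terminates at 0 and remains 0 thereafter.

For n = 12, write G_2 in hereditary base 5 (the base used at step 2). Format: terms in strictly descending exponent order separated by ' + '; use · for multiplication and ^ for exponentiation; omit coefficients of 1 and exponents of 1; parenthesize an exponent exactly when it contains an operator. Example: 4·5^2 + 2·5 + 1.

5^2 + 2

G_0=12  [base 3] 3^2 + 3  →[3↦4]→  4^2 + 4 = 20  −1 ⇒ G_1=19
G_1=19  [base 4] 4^2 + 3  →[4↦5]→  5^2 + 3 = 28  −1 ⇒ G_2=27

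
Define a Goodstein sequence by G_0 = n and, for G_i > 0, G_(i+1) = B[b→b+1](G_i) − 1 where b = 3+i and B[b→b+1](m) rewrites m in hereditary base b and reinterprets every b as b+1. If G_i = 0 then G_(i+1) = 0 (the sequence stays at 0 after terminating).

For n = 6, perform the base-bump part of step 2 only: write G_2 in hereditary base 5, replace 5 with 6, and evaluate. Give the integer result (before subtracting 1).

8

6 —HB3→ 2·3 —bump→ 2·4 = 8 —(−1)→ 7
7 —HB4→ 4 + 3 —bump→ 5 + 3 = 8 —(−1)→ 7
7 —HB5→ 5 + 2 —bump→ 6 + 2 = 8 —(−1)→ 7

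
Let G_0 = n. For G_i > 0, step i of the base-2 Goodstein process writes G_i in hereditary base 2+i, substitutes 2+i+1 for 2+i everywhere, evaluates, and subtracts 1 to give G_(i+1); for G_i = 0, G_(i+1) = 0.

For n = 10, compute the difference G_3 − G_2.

14600

(0) 10|_2 = 2^(2 + 1) + 2 ↦ 3^(3 + 1) + 3|_3 = 84 ⇒ 83
(1) 83|_3 = 3^(3 + 1) + 2 ↦ 4^(4 + 1) + 2|_4 = 1026 ⇒ 1025
(2) 1025|_4 = 4^(4 + 1) + 1 ↦ 5^(5 + 1) + 1|_5 = 15626 ⇒ 15625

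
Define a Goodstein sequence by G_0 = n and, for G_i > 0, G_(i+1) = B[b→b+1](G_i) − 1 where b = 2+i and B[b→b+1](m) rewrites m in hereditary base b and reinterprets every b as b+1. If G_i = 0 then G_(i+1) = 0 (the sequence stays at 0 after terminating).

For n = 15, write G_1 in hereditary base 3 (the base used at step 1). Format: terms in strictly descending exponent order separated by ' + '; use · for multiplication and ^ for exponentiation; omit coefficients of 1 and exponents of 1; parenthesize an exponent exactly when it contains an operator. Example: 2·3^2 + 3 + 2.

[0] 15 ≡ 2^(2 + 1) + 2^2 + 2 + 1 (base 2). Lift 3: 112. −1: 111.
[1] 111 ≡ 3^(3 + 1) + 3^3 + 3 (base 3). Lift 4: 1284. −1: 1283.

3^(3 + 1) + 3^3 + 3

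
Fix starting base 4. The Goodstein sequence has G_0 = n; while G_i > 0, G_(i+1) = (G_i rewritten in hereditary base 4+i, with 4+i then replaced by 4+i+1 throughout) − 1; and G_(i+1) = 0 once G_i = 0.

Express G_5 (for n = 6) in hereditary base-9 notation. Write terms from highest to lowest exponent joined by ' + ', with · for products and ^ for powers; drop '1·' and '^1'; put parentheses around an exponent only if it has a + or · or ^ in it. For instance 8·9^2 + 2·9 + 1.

base 4: 6 = 4 + 2; at 5: 5 + 2 = 7; next = 6
base 5: 6 = 5 + 1; at 6: 6 + 1 = 7; next = 6
base 6: 6 = 6; at 7: 7 = 7; next = 6
base 7: 6 = 6; at 8: 6 = 6; next = 5
base 8: 5 = 5; at 9: 5 = 5; next = 4
base 9: 4 = 4; at 10: 4 = 4; next = 3

4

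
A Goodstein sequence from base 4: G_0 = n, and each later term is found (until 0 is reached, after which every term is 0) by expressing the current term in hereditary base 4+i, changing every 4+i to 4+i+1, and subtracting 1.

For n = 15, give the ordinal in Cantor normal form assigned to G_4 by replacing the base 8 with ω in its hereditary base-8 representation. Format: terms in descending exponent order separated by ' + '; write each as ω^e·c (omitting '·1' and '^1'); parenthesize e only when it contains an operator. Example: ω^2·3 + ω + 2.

G_0=15  [base 4] 3·4 + 3  →[4↦5]→  3·5 + 3 = 18  −1 ⇒ G_1=17
G_1=17  [base 5] 3·5 + 2  →[5↦6]→  3·6 + 2 = 20  −1 ⇒ G_2=19
G_2=19  [base 6] 3·6 + 1  →[6↦7]→  3·7 + 1 = 22  −1 ⇒ G_3=21
G_3=21  [base 7] 3·7  →[7↦8]→  3·8 = 24  −1 ⇒ G_4=23
G_4=23  [base 8] 2·8 + 7  →[8↦9]→  2·9 + 7 = 25  −1 ⇒ G_5=24

ω·2 + 7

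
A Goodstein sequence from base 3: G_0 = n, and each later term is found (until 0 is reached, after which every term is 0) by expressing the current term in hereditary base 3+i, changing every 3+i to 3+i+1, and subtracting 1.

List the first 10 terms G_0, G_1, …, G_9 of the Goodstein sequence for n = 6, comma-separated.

6, 7, 7, 7, 7, 7, 6, 5, 4, 3

step 0: 6 = 2·3; sub 4 for 3: 2·4; = 8; G_1 = 8−1 = 7
step 1: 7 = 4 + 3; sub 5 for 4: 5 + 3; = 8; G_2 = 8−1 = 7
step 2: 7 = 5 + 2; sub 6 for 5: 6 + 2; = 8; G_3 = 8−1 = 7
step 3: 7 = 6 + 1; sub 7 for 6: 7 + 1; = 8; G_4 = 8−1 = 7
step 4: 7 = 7; sub 8 for 7: 8; = 8; G_5 = 8−1 = 7
step 5: 7 = 7; sub 9 for 8: 7; = 7; G_6 = 7−1 = 6
step 6: 6 = 6; sub 10 for 9: 6; = 6; G_7 = 6−1 = 5
step 7: 5 = 5; sub 11 for 10: 5; = 5; G_8 = 5−1 = 4
step 8: 4 = 4; sub 12 for 11: 4; = 4; G_9 = 4−1 = 3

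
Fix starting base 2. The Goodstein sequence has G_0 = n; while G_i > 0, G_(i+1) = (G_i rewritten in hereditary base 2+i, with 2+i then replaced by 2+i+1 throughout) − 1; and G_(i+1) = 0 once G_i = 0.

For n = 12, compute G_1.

(0) 12|_2 = 2^(2 + 1) + 2^2 ↦ 3^(3 + 1) + 3^3|_3 = 108 ⇒ 107
(1) 107|_3 = 3^(3 + 1) + 2·3^2 + 2·3 + 2 ↦ 4^(4 + 1) + 2·4^2 + 2·4 + 2|_4 = 1066 ⇒ 1065

107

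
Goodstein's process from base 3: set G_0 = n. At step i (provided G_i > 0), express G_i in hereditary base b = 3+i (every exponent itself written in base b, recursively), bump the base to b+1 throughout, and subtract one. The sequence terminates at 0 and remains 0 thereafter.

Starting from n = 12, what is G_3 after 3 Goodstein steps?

base 3: 12 = 3^2 + 3; at 4: 4^2 + 4 = 20; next = 19
base 4: 19 = 4^2 + 3; at 5: 5^2 + 3 = 28; next = 27
base 5: 27 = 5^2 + 2; at 6: 6^2 + 2 = 38; next = 37
base 6: 37 = 6^2 + 1; at 7: 7^2 + 1 = 50; next = 49

37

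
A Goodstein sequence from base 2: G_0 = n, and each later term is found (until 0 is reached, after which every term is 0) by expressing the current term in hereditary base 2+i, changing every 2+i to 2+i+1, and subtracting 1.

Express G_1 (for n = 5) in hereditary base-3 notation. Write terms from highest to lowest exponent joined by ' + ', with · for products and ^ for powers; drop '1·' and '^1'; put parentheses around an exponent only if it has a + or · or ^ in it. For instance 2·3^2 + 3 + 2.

3^3

G_0=5  [base 2] 2^2 + 1  →[2↦3]→  3^3 + 1 = 28  −1 ⇒ G_1=27
G_1=27  [base 3] 3^3  →[3↦4]→  4^4 = 256  −1 ⇒ G_2=255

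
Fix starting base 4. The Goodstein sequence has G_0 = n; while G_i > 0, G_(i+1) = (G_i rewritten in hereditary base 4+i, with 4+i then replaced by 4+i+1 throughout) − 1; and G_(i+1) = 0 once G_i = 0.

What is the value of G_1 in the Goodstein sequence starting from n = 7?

7

(0) 7|_4 = 4 + 3 ↦ 5 + 3|_5 = 8 ⇒ 7
(1) 7|_5 = 5 + 2 ↦ 6 + 2|_6 = 8 ⇒ 7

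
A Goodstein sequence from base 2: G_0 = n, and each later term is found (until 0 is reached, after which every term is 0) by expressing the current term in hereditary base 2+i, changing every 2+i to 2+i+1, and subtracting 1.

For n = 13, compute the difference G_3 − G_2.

14813

(0) 13|_2 = 2^(2 + 1) + 2^2 + 1 ↦ 3^(3 + 1) + 3^3 + 1|_3 = 109 ⇒ 108
(1) 108|_3 = 3^(3 + 1) + 3^3 ↦ 4^(4 + 1) + 4^4|_4 = 1280 ⇒ 1279
(2) 1279|_4 = 4^(4 + 1) + 3·4^3 + 3·4^2 + 3·4 + 3 ↦ 5^(5 + 1) + 3·5^3 + 3·5^2 + 3·5 + 3|_5 = 16093 ⇒ 16092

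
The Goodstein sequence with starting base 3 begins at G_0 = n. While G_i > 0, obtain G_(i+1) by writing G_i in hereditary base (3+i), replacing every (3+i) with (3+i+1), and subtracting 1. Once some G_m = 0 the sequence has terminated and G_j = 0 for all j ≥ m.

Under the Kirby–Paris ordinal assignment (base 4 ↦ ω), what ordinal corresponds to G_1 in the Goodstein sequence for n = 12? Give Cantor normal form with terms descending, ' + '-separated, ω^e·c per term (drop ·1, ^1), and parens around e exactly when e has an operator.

ω^2 + 3

[0] 12 ≡ 3^2 + 3 (base 3). Lift 4: 20. −1: 19.
[1] 19 ≡ 4^2 + 3 (base 4). Lift 5: 28. −1: 27.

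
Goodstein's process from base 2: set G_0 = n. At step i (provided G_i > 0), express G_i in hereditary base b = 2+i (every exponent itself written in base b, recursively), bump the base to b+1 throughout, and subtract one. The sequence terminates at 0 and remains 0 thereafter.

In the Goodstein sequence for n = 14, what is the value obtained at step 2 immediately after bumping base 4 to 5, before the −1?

G_0 = 14. HB_2(14) = 2^(2 + 1) + 2^2 + 2. Bump = 111. G_1 = 110.
G_1 = 110. HB_3(110) = 3^(3 + 1) + 3^3 + 2. Bump = 1282. G_2 = 1281.

18751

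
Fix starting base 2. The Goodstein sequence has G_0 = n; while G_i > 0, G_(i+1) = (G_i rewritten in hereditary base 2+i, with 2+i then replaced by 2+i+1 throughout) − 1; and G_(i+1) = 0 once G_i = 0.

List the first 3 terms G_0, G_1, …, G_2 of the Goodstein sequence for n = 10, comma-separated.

(0) 10|_2 = 2^(2 + 1) + 2 ↦ 3^(3 + 1) + 3|_3 = 84 ⇒ 83
(1) 83|_3 = 3^(3 + 1) + 2 ↦ 4^(4 + 1) + 2|_4 = 1026 ⇒ 1025

10, 83, 1025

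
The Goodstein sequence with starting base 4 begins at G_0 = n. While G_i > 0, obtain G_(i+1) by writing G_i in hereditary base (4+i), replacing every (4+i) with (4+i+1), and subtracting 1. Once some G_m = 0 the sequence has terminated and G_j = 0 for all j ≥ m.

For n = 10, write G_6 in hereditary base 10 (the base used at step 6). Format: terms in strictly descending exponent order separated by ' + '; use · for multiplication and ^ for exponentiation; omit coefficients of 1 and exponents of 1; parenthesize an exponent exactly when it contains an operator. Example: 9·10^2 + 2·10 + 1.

10 + 3

G_0=10  [base 4] 2·4 + 2  →[4↦5]→  2·5 + 2 = 12  −1 ⇒ G_1=11
G_1=11  [base 5] 2·5 + 1  →[5↦6]→  2·6 + 1 = 13  −1 ⇒ G_2=12
G_2=12  [base 6] 2·6  →[6↦7]→  2·7 = 14  −1 ⇒ G_3=13
G_3=13  [base 7] 7 + 6  →[7↦8]→  8 + 6 = 14  −1 ⇒ G_4=13
G_4=13  [base 8] 8 + 5  →[8↦9]→  9 + 5 = 14  −1 ⇒ G_5=13
G_5=13  [base 9] 9 + 4  →[9↦10]→  10 + 4 = 14  −1 ⇒ G_6=13
G_6=13  [base 10] 10 + 3  →[10↦11]→  11 + 3 = 14  −1 ⇒ G_7=13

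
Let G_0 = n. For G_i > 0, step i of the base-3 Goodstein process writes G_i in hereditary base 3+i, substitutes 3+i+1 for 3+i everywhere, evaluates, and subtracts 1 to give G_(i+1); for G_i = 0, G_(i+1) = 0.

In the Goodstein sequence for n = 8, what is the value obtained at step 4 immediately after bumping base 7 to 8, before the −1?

8 —HB3→ 2·3 + 2 —bump→ 2·4 + 2 = 10 —(−1)→ 9
9 —HB4→ 2·4 + 1 —bump→ 2·5 + 1 = 11 —(−1)→ 10
10 —HB5→ 2·5 —bump→ 2·6 = 12 —(−1)→ 11
11 —HB6→ 6 + 5 —bump→ 7 + 5 = 12 —(−1)→ 11
11 —HB7→ 7 + 4 —bump→ 8 + 4 = 12 —(−1)→ 11

12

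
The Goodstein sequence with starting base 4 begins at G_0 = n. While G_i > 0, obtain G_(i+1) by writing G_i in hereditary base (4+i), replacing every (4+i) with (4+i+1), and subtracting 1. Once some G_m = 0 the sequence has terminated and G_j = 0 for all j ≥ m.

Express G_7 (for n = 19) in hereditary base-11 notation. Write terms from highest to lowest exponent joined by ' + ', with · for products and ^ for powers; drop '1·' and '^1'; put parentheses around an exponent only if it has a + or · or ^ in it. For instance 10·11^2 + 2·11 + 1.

[0] 19 ≡ 4^2 + 3 (base 4). Lift 5: 28. −1: 27.
[1] 27 ≡ 5^2 + 2 (base 5). Lift 6: 38. −1: 37.
[2] 37 ≡ 6^2 + 1 (base 6). Lift 7: 50. −1: 49.
[3] 49 ≡ 7^2 (base 7). Lift 8: 64. −1: 63.
[4] 63 ≡ 7·8 + 7 (base 8). Lift 9: 70. −1: 69.
[5] 69 ≡ 7·9 + 6 (base 9). Lift 10: 76. −1: 75.
[6] 75 ≡ 7·10 + 5 (base 10). Lift 11: 82. −1: 81.
[7] 81 ≡ 7·11 + 4 (base 11). Lift 12: 88. −1: 87.

7·11 + 4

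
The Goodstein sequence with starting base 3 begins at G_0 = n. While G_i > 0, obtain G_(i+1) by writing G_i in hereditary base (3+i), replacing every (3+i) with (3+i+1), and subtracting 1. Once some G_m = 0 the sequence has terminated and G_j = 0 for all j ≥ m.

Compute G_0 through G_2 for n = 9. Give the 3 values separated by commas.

step 0: 9 = 3^2; sub 4 for 3: 4^2; = 16; G_1 = 16−1 = 15
step 1: 15 = 3·4 + 3; sub 5 for 4: 3·5 + 3; = 18; G_2 = 18−1 = 17

9, 15, 17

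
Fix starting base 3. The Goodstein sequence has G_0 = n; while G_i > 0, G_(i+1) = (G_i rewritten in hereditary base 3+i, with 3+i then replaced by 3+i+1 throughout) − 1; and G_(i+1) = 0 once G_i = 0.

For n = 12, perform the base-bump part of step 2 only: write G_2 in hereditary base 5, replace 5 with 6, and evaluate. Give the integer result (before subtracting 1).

38

base 3: 12 = 3^2 + 3; at 4: 4^2 + 4 = 20; next = 19
base 4: 19 = 4^2 + 3; at 5: 5^2 + 3 = 28; next = 27
base 5: 27 = 5^2 + 2; at 6: 6^2 + 2 = 38; next = 37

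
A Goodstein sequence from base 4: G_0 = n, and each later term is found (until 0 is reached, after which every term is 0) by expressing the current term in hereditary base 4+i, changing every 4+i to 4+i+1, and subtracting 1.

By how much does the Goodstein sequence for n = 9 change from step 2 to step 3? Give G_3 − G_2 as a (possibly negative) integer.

0

i=0: 9 = 2·4 + 1 (b=4); 4→5: 2·5 + 1 = 11; 11−1 = 10
i=1: 10 = 2·5 (b=5); 5→6: 2·6 = 12; 12−1 = 11
i=2: 11 = 6 + 5 (b=6); 6→7: 7 + 5 = 12; 12−1 = 11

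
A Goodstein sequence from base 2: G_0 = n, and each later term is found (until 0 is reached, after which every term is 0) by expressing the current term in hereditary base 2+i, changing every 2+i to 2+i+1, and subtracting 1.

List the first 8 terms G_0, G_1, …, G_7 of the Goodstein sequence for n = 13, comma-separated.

G_0=13  [base 2] 2^(2 + 1) + 2^2 + 1  →[2↦3]→  3^(3 + 1) + 3^3 + 1 = 109  −1 ⇒ G_1=108
G_1=108  [base 3] 3^(3 + 1) + 3^3  →[3↦4]→  4^(4 + 1) + 4^4 = 1280  −1 ⇒ G_2=1279
G_2=1279  [base 4] 4^(4 + 1) + 3·4^3 + 3·4^2 + 3·4 + 3  →[4↦5]→  5^(5 + 1) + 3·5^3 + 3·5^2 + 3·5 + 3 = 16093  −1 ⇒ G_3=16092
G_3=16092  [base 5] 5^(5 + 1) + 3·5^3 + 3·5^2 + 3·5 + 2  →[5↦6]→  6^(6 + 1) + 3·6^3 + 3·6^2 + 3·6 + 2 = 280712  −1 ⇒ G_4=280711
G_4=280711  [base 6] 6^(6 + 1) + 3·6^3 + 3·6^2 + 3·6 + 1  →[6↦7]→  7^(7 + 1) + 3·7^3 + 3·7^2 + 3·7 + 1 = 5765999  −1 ⇒ G_5=5765998
G_5=5765998  [base 7] 7^(7 + 1) + 3·7^3 + 3·7^2 + 3·7  →[7↦8]→  8^(8 + 1) + 3·8^3 + 3·8^2 + 3·8 = 134219480  −1 ⇒ G_6=134219479
G_6=134219479  [base 8] 8^(8 + 1) + 3·8^3 + 3·8^2 + 2·8 + 7  →[8↦9]→  9^(9 + 1) + 3·9^3 + 3·9^2 + 2·9 + 7 = 3486786856  −1 ⇒ G_7=3486786855

13, 108, 1279, 16092, 280711, 5765998, 134219479, 3486786855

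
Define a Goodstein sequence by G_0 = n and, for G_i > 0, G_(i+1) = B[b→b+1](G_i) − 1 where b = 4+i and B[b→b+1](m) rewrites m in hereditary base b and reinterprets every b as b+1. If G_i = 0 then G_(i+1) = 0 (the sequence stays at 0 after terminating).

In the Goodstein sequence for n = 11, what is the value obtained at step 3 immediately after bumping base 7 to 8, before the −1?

16

i=0: 11 = 2·4 + 3 (b=4); 4→5: 2·5 + 3 = 13; 13−1 = 12
i=1: 12 = 2·5 + 2 (b=5); 5→6: 2·6 + 2 = 14; 14−1 = 13
i=2: 13 = 2·6 + 1 (b=6); 6→7: 2·7 + 1 = 15; 15−1 = 14
i=3: 14 = 2·7 (b=7); 7→8: 2·8 = 16; 16−1 = 15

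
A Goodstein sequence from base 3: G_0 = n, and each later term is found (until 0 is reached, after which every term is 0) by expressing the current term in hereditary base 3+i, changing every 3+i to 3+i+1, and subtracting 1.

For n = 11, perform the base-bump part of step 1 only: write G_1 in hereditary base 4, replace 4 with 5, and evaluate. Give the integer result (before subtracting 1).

26

base 3: 11 = 3^2 + 2; at 4: 4^2 + 2 = 18; next = 17
base 4: 17 = 4^2 + 1; at 5: 5^2 + 1 = 26; next = 25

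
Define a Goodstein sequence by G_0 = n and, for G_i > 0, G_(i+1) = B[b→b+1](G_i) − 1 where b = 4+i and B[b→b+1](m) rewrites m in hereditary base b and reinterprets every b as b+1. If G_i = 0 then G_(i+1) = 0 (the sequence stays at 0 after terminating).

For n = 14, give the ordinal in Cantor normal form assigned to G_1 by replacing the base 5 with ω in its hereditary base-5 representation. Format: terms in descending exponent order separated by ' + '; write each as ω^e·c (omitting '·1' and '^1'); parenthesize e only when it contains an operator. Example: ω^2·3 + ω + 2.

14 —HB4→ 3·4 + 2 —bump→ 3·5 + 2 = 17 —(−1)→ 16
16 —HB5→ 3·5 + 1 —bump→ 3·6 + 1 = 19 —(−1)→ 18

ω·3 + 1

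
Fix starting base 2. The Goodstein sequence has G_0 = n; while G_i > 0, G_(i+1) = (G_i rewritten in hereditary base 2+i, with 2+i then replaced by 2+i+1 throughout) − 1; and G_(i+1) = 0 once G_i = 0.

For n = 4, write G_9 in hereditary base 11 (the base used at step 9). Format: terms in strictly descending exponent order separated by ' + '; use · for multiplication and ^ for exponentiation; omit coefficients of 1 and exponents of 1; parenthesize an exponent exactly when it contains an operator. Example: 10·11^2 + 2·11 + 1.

4 —HB2→ 2^2 —bump→ 3^3 = 27 —(−1)→ 26
26 —HB3→ 2·3^2 + 2·3 + 2 —bump→ 2·4^2 + 2·4 + 2 = 42 —(−1)→ 41
41 —HB4→ 2·4^2 + 2·4 + 1 —bump→ 2·5^2 + 2·5 + 1 = 61 —(−1)→ 60
60 —HB5→ 2·5^2 + 2·5 —bump→ 2·6^2 + 2·6 = 84 —(−1)→ 83
83 —HB6→ 2·6^2 + 6 + 5 —bump→ 2·7^2 + 7 + 5 = 110 —(−1)→ 109
109 —HB7→ 2·7^2 + 7 + 4 —bump→ 2·8^2 + 8 + 4 = 140 —(−1)→ 139
139 —HB8→ 2·8^2 + 8 + 3 —bump→ 2·9^2 + 9 + 3 = 174 —(−1)→ 173
173 —HB9→ 2·9^2 + 9 + 2 —bump→ 2·10^2 + 10 + 2 = 212 —(−1)→ 211
211 —HB10→ 2·10^2 + 10 + 1 —bump→ 2·11^2 + 11 + 1 = 254 —(−1)→ 253

2·11^2 + 11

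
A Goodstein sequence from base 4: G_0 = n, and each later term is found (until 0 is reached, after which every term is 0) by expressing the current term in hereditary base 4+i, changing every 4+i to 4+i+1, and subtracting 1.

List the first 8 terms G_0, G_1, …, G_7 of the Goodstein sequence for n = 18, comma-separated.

(0) 18|_4 = 4^2 + 2 ↦ 5^2 + 2|_5 = 27 ⇒ 26
(1) 26|_5 = 5^2 + 1 ↦ 6^2 + 1|_6 = 37 ⇒ 36
(2) 36|_6 = 6^2 ↦ 7^2|_7 = 49 ⇒ 48
(3) 48|_7 = 6·7 + 6 ↦ 6·8 + 6|_8 = 54 ⇒ 53
(4) 53|_8 = 6·8 + 5 ↦ 6·9 + 5|_9 = 59 ⇒ 58
(5) 58|_9 = 6·9 + 4 ↦ 6·10 + 4|_10 = 64 ⇒ 63
(6) 63|_10 = 6·10 + 3 ↦ 6·11 + 3|_11 = 69 ⇒ 68

18, 26, 36, 48, 53, 58, 63, 68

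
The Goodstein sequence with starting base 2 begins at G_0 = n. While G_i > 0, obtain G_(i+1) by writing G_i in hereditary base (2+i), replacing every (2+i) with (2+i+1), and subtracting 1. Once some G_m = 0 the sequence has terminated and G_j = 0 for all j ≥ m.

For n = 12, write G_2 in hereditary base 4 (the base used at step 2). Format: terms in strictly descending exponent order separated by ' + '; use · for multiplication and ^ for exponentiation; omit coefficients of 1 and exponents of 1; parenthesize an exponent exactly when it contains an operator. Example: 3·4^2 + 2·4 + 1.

4^(4 + 1) + 2·4^2 + 2·4 + 1

G_0=12  [base 2] 2^(2 + 1) + 2^2  →[2↦3]→  3^(3 + 1) + 3^3 = 108  −1 ⇒ G_1=107
G_1=107  [base 3] 3^(3 + 1) + 2·3^2 + 2·3 + 2  →[3↦4]→  4^(4 + 1) + 2·4^2 + 2·4 + 2 = 1066  −1 ⇒ G_2=1065
G_2=1065  [base 4] 4^(4 + 1) + 2·4^2 + 2·4 + 1  →[4↦5]→  5^(5 + 1) + 2·5^2 + 2·5 + 1 = 15686  −1 ⇒ G_3=15685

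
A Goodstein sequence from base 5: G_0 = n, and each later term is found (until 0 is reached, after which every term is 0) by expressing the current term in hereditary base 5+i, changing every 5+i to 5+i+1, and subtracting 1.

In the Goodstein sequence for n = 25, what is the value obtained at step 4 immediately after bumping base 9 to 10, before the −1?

52

25 —HB5→ 5^2 —bump→ 6^2 = 36 —(−1)→ 35
35 —HB6→ 5·6 + 5 —bump→ 5·7 + 5 = 40 —(−1)→ 39
39 —HB7→ 5·7 + 4 —bump→ 5·8 + 4 = 44 —(−1)→ 43
43 —HB8→ 5·8 + 3 —bump→ 5·9 + 3 = 48 —(−1)→ 47
47 —HB9→ 5·9 + 2 —bump→ 5·10 + 2 = 52 —(−1)→ 51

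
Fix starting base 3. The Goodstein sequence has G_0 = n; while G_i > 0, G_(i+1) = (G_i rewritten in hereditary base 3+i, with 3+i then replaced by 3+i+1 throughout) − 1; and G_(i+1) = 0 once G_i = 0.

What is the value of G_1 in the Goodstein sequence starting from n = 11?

base 3: 11 = 3^2 + 2; at 4: 4^2 + 2 = 18; next = 17
base 4: 17 = 4^2 + 1; at 5: 5^2 + 1 = 26; next = 25

17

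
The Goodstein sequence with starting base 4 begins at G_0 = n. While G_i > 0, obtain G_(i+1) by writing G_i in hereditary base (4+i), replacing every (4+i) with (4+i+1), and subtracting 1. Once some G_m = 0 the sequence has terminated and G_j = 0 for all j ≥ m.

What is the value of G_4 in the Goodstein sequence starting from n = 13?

G_0 = 13. HB_4(13) = 3·4 + 1. Bump = 16. G_1 = 15.
G_1 = 15. HB_5(15) = 3·5. Bump = 18. G_2 = 17.
G_2 = 17. HB_6(17) = 2·6 + 5. Bump = 19. G_3 = 18.
G_3 = 18. HB_7(18) = 2·7 + 4. Bump = 20. G_4 = 19.

19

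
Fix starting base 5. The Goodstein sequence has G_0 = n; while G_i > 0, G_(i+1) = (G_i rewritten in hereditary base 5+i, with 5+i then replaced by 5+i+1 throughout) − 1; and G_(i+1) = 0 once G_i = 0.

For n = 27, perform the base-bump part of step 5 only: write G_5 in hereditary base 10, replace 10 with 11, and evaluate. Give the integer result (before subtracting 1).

82

base 5: 27 = 5^2 + 2; at 6: 6^2 + 2 = 38; next = 37
base 6: 37 = 6^2 + 1; at 7: 7^2 + 1 = 50; next = 49
base 7: 49 = 7^2; at 8: 8^2 = 64; next = 63
base 8: 63 = 7·8 + 7; at 9: 7·9 + 7 = 70; next = 69
base 9: 69 = 7·9 + 6; at 10: 7·10 + 6 = 76; next = 75
base 10: 75 = 7·10 + 5; at 11: 7·11 + 5 = 82; next = 81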